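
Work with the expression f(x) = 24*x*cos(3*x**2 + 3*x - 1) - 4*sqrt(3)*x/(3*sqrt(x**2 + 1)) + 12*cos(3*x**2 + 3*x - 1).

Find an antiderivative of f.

An antiderivative is F(x) = -4*sqrt(3*x**2 + 3)/3 + 4*sin(3*x**2 + 3*x - 1).

Integrate term by term and add the pieces.
Check: d/dx[-4*sqrt(3*x**2 + 3)/3 + 4*sin(3*x**2 + 3*x - 1)] = (72*x*sqrt(x**2 + 1)*cos(3*x**2 + 3*x - 1) - 4*sqrt(3)*x + 36*sqrt(x**2 + 1)*cos(3*x**2 + 3*x - 1))/(3*sqrt(x**2 + 1)), which equals f(x).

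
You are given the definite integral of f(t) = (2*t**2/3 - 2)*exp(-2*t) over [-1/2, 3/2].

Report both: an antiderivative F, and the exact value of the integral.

Antiderivative: F(t) = (-2*t**2 - 2*t + 5)*exp(-2*t)/6; value = -11*exp(1)/12 - 5*exp(-3)/12

f has the shape u'v + uv' for u = -t**2/3 - t/3 + 5/6 and v = exp(-2*t) — it is the derivative of the product u*v.
F(t) = (-2*t**2 - 2*t + 5)*exp(-2*t)/6 is an antiderivative of f.
Check: d/dt[(-2*t**2 - 2*t + 5)*exp(-2*t)/6] = (2*t**2 - 6)*exp(-2*t)/3, which equals f(t).
F(3/2) = -5*exp(-3)/12; F(-1/2) = 11*exp(1)/12.
Integral = F(3/2) - F(-1/2) = -11*exp(1)/12 - 5*exp(-3)/12.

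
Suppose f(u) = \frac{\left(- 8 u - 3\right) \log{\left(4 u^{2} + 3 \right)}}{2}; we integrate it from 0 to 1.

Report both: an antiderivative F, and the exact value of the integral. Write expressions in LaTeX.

Differentiate the proposed F(u) back; it has to land on f(u) exactly.
F(u) = - 2 u^{2} \log{\left(4 u^{2} + 3 \right)} + 2 u^{2} - \frac{3 u \log{\left(4 u^{2} + 3 \right)}}{2} + 3 u - \frac{3 \log{\left(u^{2} + \frac{3}{4} \right)}}{2} - \frac{3 \sqrt{3} \operatorname{atan}{\left(\frac{2 \sqrt{3} u}{3} \right)}}{2} is an antiderivative of f.
Check: d/du[- 2 u^{2} \log{\left(4 u^{2} + 3 \right)} + 2 u^{2} - \frac{3 u \log{\left(4 u^{2} + 3 \right)}}{2} + 3 u - \frac{3 \log{\left(u^{2} + \frac{3}{4} \right)}}{2} - \frac{3 \sqrt{3} \operatorname{atan}{\left(\frac{2 \sqrt{3} u}{3} \right)}}{2}] = - 4 u \log{\left(4 u^{2} + 3 \right)} - \frac{3 \log{\left(4 u^{2} + 3 \right)}}{2}, which equals f(u).
F(1) = - \frac{7 \log{\left(7 \right)}}{2} - \frac{3 \sqrt{3} \operatorname{atan}{\left(\frac{2 \sqrt{3}}{3} \right)}}{2} - \frac{3 \log{\left(\frac{7}{4} \right)}}{2} + 5; F(0) = - \frac{3 \log{\left(\frac{3}{4} \right)}}{2}.
Integral = F(1) - F(0) = - \frac{7 \log{\left(7 \right)}}{2} - \frac{3 \sqrt{3} \operatorname{atan}{\left(\frac{2 \sqrt{3}}{3} \right)}}{2} - \frac{3 \log{\left(\frac{7}{4} \right)}}{2} + \frac{3 \log{\left(\frac{3}{4} \right)}}{2} + 5.

Antiderivative: F(u) = - 2 u^{2} \log{\left(4 u^{2} + 3 \right)} + 2 u^{2} - \frac{3 u \log{\left(4 u^{2} + 3 \right)}}{2} + 3 u - \frac{3 \log{\left(u^{2} + \frac{3}{4} \right)}}{2} - \frac{3 \sqrt{3} \operatorname{atan}{\left(\frac{2 \sqrt{3} u}{3} \right)}}{2}; value = - \frac{7 \log{\left(7 \right)}}{2} - \frac{3 \sqrt{3} \operatorname{atan}{\left(\frac{2 \sqrt{3}}{3} \right)}}{2} - \frac{3 \log{\left(\frac{7}{4} \right)}}{2} + \frac{3 \log{\left(\frac{3}{4} \right)}}{2} + 5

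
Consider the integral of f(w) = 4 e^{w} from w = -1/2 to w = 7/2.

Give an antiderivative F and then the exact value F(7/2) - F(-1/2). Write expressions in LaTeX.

Antiderivative: F(w) = 4 e^{w}; value = - \frac{4}{e^{\frac{1}{2}}} + 4 e^{\frac{7}{2}}

Any candidate F(w) must reproduce f(w) exactly when differentiated.
F(w) = 4 e^{w} is an antiderivative of f.
Check: d/dw[4 e^{w}] = 4 e^{w} = f(w).
F(7/2) = 4 e^{\frac{7}{2}}; F(-1/2) = \frac{4}{e^{\frac{1}{2}}}.
Integral = F(7/2) - F(-1/2) = - \frac{4}{e^{\frac{1}{2}}} + 4 e^{\frac{7}{2}}.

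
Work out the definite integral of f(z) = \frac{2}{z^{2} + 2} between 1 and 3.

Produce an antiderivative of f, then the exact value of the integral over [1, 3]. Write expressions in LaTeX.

Any candidate F(z) must reproduce f(z) exactly when differentiated.
F(z) = \sqrt{2} \operatorname{atan}{\left(\frac{\sqrt{2} z}{2} \right)} is an antiderivative of f.
Check: d/dz[\sqrt{2} \operatorname{atan}{\left(\frac{\sqrt{2} z}{2} \right)}] = \frac{2}{z^{2} + 2} = f(z).
F(3) = \sqrt{2} \operatorname{atan}{\left(\frac{3 \sqrt{2}}{2} \right)}; F(1) = \sqrt{2} \operatorname{atan}{\left(\frac{\sqrt{2}}{2} \right)}.
Integral = F(3) - F(1) = - \sqrt{2} \operatorname{atan}{\left(\frac{\sqrt{2}}{2} \right)} + \sqrt{2} \operatorname{atan}{\left(\frac{3 \sqrt{2}}{2} \right)}.

Antiderivative: F(z) = \sqrt{2} \operatorname{atan}{\left(\frac{\sqrt{2} z}{2} \right)}; value = - \sqrt{2} \operatorname{atan}{\left(\frac{\sqrt{2}}{2} \right)} + \sqrt{2} \operatorname{atan}{\left(\frac{3 \sqrt{2}}{2} \right)}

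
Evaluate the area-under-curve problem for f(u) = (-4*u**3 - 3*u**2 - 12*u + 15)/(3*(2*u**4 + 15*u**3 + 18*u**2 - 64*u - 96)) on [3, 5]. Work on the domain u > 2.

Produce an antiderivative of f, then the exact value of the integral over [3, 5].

Antiderivative: F(u) = -53*log(u - 2)/756 - 53*log(u + 3/2)/175 - 793*log(u + 4)/2700 - 271/(90*u + 360); value = -793*log(9)/2700 - 53*log(13/2)/175 - 53*log(3)/756 + 271/2835 + 53*log(9/2)/175 + 793*log(7)/2700

Factor the denominator (3*(u - 2)*(u + 4)**2*(2*u + 3)) and decompose: f = -106/(175*(2*u + 3)) - 793/(2700*(u + 4)) + 271/(90*(u + 4)**2) - 53/(756*(u - 2)); each piece integrates to a log, atan, or power term.
F(u) = -53*log(u - 2)/756 - 53*log(u + 3/2)/175 - 793*log(u + 4)/2700 - 271/(90*u + 360) is an antiderivative of f.
Check: d/du[-53*log(u - 2)/756 - 53*log(u + 3/2)/175 - 793*log(u + 4)/2700 - 271/(90*u + 360)] = (-4*u**3 - 3*u**2 - 12*u + 15)/(6*u**4 + 45*u**3 + 54*u**2 - 192*u - 288), which equals f(u).
F(5) = -793*log(9)/2700 - 53*log(13/2)/175 - 271/810 - 53*log(3)/756; F(3) = -793*log(7)/2700 - 53*log(9/2)/175 - 271/630.
Integral = F(5) - F(3) = -793*log(9)/2700 - 53*log(13/2)/175 - 53*log(3)/756 + 271/2835 + 53*log(9/2)/175 + 793*log(7)/2700.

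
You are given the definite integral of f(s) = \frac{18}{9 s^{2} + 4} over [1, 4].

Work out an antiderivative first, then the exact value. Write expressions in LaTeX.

Whatever form F(s) takes, F'(s) = f(s) is non-negotiable.
F(s) = 3 \operatorname{atan}{\left(\frac{3 s}{2} \right)} is an antiderivative of f.
Check: d/ds[3 \operatorname{atan}{\left(\frac{3 s}{2} \right)}] = \frac{18}{9 s^{2} + 4} = f(s).
F(4) = 3 \operatorname{atan}{\left(6 \right)}; F(1) = 3 \operatorname{atan}{\left(\frac{3}{2} \right)}.
Integral = F(4) - F(1) = - 3 \operatorname{atan}{\left(\frac{3}{2} \right)} + 3 \operatorname{atan}{\left(6 \right)}.

Antiderivative: F(s) = 3 \operatorname{atan}{\left(\frac{3 s}{2} \right)}; value = - 3 \operatorname{atan}{\left(\frac{3}{2} \right)} + 3 \operatorname{atan}{\left(6 \right)}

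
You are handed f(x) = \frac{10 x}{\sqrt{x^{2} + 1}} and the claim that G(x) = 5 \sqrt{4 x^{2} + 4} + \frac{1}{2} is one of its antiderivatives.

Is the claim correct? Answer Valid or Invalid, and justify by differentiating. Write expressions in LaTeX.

Valid - the claim checks out under differentiation.

d/dx[G] = \frac{10 x}{\sqrt{x^{2} + 1}}
This equals f(x) exactly, so the claim holds.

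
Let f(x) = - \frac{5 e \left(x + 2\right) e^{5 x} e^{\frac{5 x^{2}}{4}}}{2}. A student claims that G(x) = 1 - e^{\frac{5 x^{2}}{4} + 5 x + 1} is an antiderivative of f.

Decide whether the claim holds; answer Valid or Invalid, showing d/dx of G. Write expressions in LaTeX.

d/dx[G] = - \frac{5 e x e^{5 x} e^{\frac{5 x^{2}}{4}}}{2} - 5 e e^{5 x} e^{\frac{5 x^{2}}{4}}
This equals f(x) exactly, so the claim holds.

Valid - the claim checks out under differentiation.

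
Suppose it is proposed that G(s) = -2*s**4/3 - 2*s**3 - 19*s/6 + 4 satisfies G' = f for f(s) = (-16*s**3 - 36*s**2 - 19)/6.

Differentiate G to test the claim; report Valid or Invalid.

Valid - the claim checks out under differentiation.

d/ds[G] = -8*s**3/3 - 6*s**2 - 19/6
This equals f(s) exactly, so the claim holds.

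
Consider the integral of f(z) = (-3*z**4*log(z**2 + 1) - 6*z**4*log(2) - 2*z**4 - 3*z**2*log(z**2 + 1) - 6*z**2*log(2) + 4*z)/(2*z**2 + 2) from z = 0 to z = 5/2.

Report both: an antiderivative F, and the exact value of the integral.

Antiderivative: F(z) = (2 - z**3)*log(4*z**2 + 4)/2; value = -109*log(29)/16 - log(4)

f has the shape u'v + uv' for u = 1 - z**3/2 and v = log(4*z**2 + 4) — it is the derivative of the product u*v.
F(z) = (2 - z**3)*log(4*z**2 + 4)/2 is an antiderivative of f.
Check: d/dz[(2 - z**3)*log(4*z**2 + 4)/2] = (-3*z**4*log(z**2 + 1) - 6*z**4*log(2) - 2*z**4 - 3*z**2*log(z**2 + 1) - 6*z**2*log(2) + 4*z)/(2*z**2 + 2) = f(z).
F(5/2) = -109*log(29)/16; F(0) = log(4).
Integral = F(5/2) - F(0) = -109*log(29)/16 - log(4).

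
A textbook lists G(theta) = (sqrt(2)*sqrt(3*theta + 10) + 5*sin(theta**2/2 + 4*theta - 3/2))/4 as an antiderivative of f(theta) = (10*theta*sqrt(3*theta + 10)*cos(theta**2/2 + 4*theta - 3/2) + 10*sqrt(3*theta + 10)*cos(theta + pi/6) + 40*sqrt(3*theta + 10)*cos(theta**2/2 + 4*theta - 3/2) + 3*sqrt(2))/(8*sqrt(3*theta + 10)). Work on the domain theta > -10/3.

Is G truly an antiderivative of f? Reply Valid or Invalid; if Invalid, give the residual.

Invalid: d/dtheta[G] - f = -5*cos(theta + pi/6)/4, which is not 0.

d/dtheta[G] = (10*theta*sqrt(3*theta + 10)*cos(theta**2/2 + 4*theta - 3/2) + 40*sqrt(3*theta + 10)*cos(theta**2/2 + 4*theta - 3/2) + 3*sqrt(2))/(8*sqrt(3*theta + 10))
d/dtheta[G] - f(theta) = -5*cos(theta + pi/6)/4 != 0.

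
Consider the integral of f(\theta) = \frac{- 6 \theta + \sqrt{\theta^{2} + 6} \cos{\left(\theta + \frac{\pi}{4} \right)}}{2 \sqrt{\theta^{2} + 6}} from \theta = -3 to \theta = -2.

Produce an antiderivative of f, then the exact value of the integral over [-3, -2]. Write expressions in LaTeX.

Antiderivative: F(\theta) = \frac{- 6 \sqrt{\theta^{2} + 6} + \sin{\left(\theta + \frac{\pi}{4} \right)}}{2}; value = - 3 \sqrt{10} + \frac{\cos{\left(\frac{\pi}{4} + 2 \right)}}{2} - \frac{\cos{\left(\frac{\pi}{4} + 3 \right)}}{2} + 3 \sqrt{15}

For F(\theta) to be correct the identity F'(\theta) - f(\theta) = 0 must hold.
F(\theta) = \frac{- 6 \sqrt{\theta^{2} + 6} + \sin{\left(\theta + \frac{\pi}{4} \right)}}{2} is an antiderivative of f.
Check: d/d\theta[\frac{- 6 \sqrt{\theta^{2} + 6} + \sin{\left(\theta + \frac{\pi}{4} \right)}}{2}] = \frac{- 6 \theta + \sqrt{\theta^{2} + 6} \cos{\left(\theta + \frac{\pi}{4} \right)}}{2 \sqrt{\theta^{2} + 6}} = f(\theta).
F(-2) = - 3 \sqrt{10} + \frac{\cos{\left(\frac{\pi}{4} + 2 \right)}}{2}; F(-3) = - 3 \sqrt{15} + \frac{\cos{\left(\frac{\pi}{4} + 3 \right)}}{2}.
Integral = F(-2) - F(-3) = - 3 \sqrt{10} + \frac{\cos{\left(\frac{\pi}{4} + 2 \right)}}{2} - \frac{\cos{\left(\frac{\pi}{4} + 3 \right)}}{2} + 3 \sqrt{15}.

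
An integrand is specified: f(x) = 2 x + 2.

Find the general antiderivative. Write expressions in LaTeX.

Check any antiderivative F(x) by computing F'(x) and comparing it with f(x).
Check: d/dx[x \left(x + 2\right)] = 2 x + 2 = f(x).

F(x) = x \left(x + 2\right) + C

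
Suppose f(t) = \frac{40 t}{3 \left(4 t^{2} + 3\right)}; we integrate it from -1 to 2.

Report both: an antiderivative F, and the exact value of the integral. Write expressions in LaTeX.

Antiderivative: F(t) = \frac{5 \log{\left(4 t^{2} + 3 \right)}}{3}; value = - \frac{5 \log{\left(7 \right)}}{3} + \frac{5 \log{\left(19 \right)}}{3}

f matches the chain-rule pattern g'(h)*h' with inner function h(t) = 4 t^{2} + 3; substituting u = h(t) collapses the integral.
F(t) = \frac{5 \log{\left(4 t^{2} + 3 \right)}}{3} is an antiderivative of f.
Check: d/dt[\frac{5 \log{\left(4 t^{2} + 3 \right)}}{3}] = \frac{40 t}{12 t^{2} + 9}, which equals f(t).
F(2) = \frac{5 \log{\left(19 \right)}}{3}; F(-1) = \frac{5 \log{\left(7 \right)}}{3}.
Integral = F(2) - F(-1) = - \frac{5 \log{\left(7 \right)}}{3} + \frac{5 \log{\left(19 \right)}}{3}.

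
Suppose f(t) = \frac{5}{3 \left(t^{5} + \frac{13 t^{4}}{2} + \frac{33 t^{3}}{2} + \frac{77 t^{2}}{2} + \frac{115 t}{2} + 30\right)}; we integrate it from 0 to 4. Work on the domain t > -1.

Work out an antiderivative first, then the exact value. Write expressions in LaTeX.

Antiderivative: F(t) = \frac{2030 \log{\left(t + 1 \right)} - 2016 \log{\left(t + \frac{3}{2} \right)} + 116 \log{\left(t + 4 \right)} - 65 \log{\left(t^{2} + 5 \right)} - 106 \sqrt{5} \operatorname{atan}{\left(\frac{\sqrt{5} t}{5} \right)}}{10962}; value = - \frac{16 \log{\left(\frac{11}{2} \right)}}{87} - \frac{53 \sqrt{5} \operatorname{atan}{\left(\frac{4 \sqrt{5}}{5} \right)}}{5481} - \frac{65 \log{\left(21 \right)}}{10962} - \frac{2 \log{\left(4 \right)}}{189} + \frac{2 \log{\left(8 \right)}}{189} + \frac{16 \log{\left(\frac{3}{2} \right)}}{87} + \frac{2095 \log{\left(5 \right)}}{10962}

Factor the denominator (3 \left(t + 1\right) \left(t + 4\right) \left(2 t + 3\right) \left(t^{2} + 5\right)) and decompose: f = - \frac{5 \left(13 t + 53\right)}{5481 \left(t^{2} + 5\right)} - \frac{32}{87 \left(2 t + 3\right)} + \frac{2}{189 \left(t + 4\right)} + \frac{5}{27 \left(t + 1\right)}; each piece integrates to a log, atan, or power term.
F(t) = \frac{2030 \log{\left(t + 1 \right)} - 2016 \log{\left(t + \frac{3}{2} \right)} + 116 \log{\left(t + 4 \right)} - 65 \log{\left(t^{2} + 5 \right)} - 106 \sqrt{5} \operatorname{atan}{\left(\frac{\sqrt{5} t}{5} \right)}}{10962} is an antiderivative of f.
Check: d/dt[\frac{2030 \log{\left(t + 1 \right)} - 2016 \log{\left(t + \frac{3}{2} \right)} + 116 \log{\left(t + 4 \right)} - 65 \log{\left(t^{2} + 5 \right)} - 106 \sqrt{5} \operatorname{atan}{\left(\frac{\sqrt{5} t}{5} \right)}}{10962}] = \frac{10}{6 t^{5} + 39 t^{4} + 99 t^{3} + 231 t^{2} + 345 t + 180}, which equals f(t).
F(4) = - \frac{16 \log{\left(\frac{11}{2} \right)}}{87} - \frac{53 \sqrt{5} \operatorname{atan}{\left(\frac{4 \sqrt{5}}{5} \right)}}{5481} - \frac{65 \log{\left(21 \right)}}{10962} + \frac{2 \log{\left(8 \right)}}{189} + \frac{5 \log{\left(5 \right)}}{27}; F(0) = - \frac{16 \log{\left(\frac{3}{2} \right)}}{87} - \frac{65 \log{\left(5 \right)}}{10962} + \frac{2 \log{\left(4 \right)}}{189}.
Integral = F(4) - F(0) = - \frac{16 \log{\left(\frac{11}{2} \right)}}{87} - \frac{53 \sqrt{5} \operatorname{atan}{\left(\frac{4 \sqrt{5}}{5} \right)}}{5481} - \frac{65 \log{\left(21 \right)}}{10962} - \frac{2 \log{\left(4 \right)}}{189} + \frac{2 \log{\left(8 \right)}}{189} + \frac{16 \log{\left(\frac{3}{2} \right)}}{87} + \frac{2095 \log{\left(5 \right)}}{10962}.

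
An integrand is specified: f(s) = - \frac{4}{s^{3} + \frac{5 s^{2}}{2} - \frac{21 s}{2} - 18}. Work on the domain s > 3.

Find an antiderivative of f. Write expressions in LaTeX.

An antiderivative is F(s) = - \frac{8 \log{\left(s - 3 \right)}}{63} + \frac{16 \log{\left(s + \frac{3}{2} \right)}}{45} - \frac{8 \log{\left(s + 4 \right)}}{35}.

The denominator factors as \left(s - 3\right) \left(s + 4\right) \left(2 s + 3\right); partial fractions split f into directly integrable pieces: \frac{32}{45 \left(2 s + 3\right)} - \frac{8}{35 \left(s + 4\right)} - \frac{8}{63 \left(s - 3\right)}.
Check: d/ds[- \frac{8 \log{\left(s - 3 \right)}}{63} + \frac{16 \log{\left(s + \frac{3}{2} \right)}}{45} - \frac{8 \log{\left(s + 4 \right)}}{35}] = - \frac{8}{2 s^{3} + 5 s^{2} - 21 s - 36}, which equals f(s).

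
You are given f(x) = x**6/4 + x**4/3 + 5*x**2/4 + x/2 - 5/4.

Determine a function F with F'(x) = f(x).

An antiderivative is F(x) = x*(15*x**6 + 28*x**4 + 175*x**2 + 105*x - 525)/420.

The integrand splits into summands that can be handled one at a time.
Check: d/dx[x*(15*x**6 + 28*x**4 + 175*x**2 + 105*x - 525)/420] = x**6/4 + x**4/3 + 5*x**2/4 + x/2 - 5/4 = f(x).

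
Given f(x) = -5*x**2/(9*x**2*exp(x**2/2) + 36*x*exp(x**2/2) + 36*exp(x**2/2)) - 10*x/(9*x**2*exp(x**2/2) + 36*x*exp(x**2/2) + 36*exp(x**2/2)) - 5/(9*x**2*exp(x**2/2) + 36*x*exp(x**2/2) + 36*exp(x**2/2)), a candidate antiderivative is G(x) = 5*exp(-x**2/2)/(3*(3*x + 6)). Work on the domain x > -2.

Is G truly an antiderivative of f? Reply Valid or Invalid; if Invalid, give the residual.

Valid - differentiating G returns exactly f.

d/dx[G] = (-5*x**2 - 10*x - 5)/(9*x**2*exp(x**2/2) + 36*x*exp(x**2/2) + 36*exp(x**2/2))
This equals f(x) exactly, so the claim holds.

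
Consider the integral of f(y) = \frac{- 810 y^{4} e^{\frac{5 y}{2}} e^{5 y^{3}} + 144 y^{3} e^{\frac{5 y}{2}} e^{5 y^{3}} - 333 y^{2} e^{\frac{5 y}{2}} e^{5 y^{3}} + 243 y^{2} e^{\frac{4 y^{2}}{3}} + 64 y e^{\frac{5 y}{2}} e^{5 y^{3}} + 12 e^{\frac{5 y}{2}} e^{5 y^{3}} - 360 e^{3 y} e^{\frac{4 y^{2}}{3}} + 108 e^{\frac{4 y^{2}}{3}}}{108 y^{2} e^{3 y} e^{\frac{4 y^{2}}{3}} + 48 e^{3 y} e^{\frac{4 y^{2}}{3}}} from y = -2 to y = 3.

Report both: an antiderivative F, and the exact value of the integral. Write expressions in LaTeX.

For F(y) to be correct the identity F'(y) - f(y) = 0 must hold.
F(y) = \frac{\left(- 2 e^{3 y} e^{5 y^{3} - \frac{4 y^{2}}{3} - \frac{y}{2}} - 20 e^{3 y} \operatorname{atan}{\left(\frac{3 y}{2} \right)} - 3\right) e^{- 3 y}}{4} is an antiderivative of f.
Check: d/dy[\frac{\left(- 2 e^{3 y} e^{5 y^{3} - \frac{4 y^{2}}{3} - \frac{y}{2}} - 20 e^{3 y} \operatorname{atan}{\left(\frac{3 y}{2} \right)} - 3\right) e^{- 3 y}}{4}] = \frac{- 810 y^{4} e^{\frac{5 y}{2}} e^{- \frac{4 y^{2}}{3}} e^{5 y^{3}} + 144 y^{3} e^{\frac{5 y}{2}} e^{- \frac{4 y^{2}}{3}} e^{5 y^{3}} - 333 y^{2} e^{\frac{5 y}{2}} e^{- \frac{4 y^{2}}{3}} e^{5 y^{3}} + 243 y^{2} + 64 y e^{\frac{5 y}{2}} e^{- \frac{4 y^{2}}{3}} e^{5 y^{3}} + 12 e^{\frac{5 y}{2}} e^{- \frac{4 y^{2}}{3}} e^{5 y^{3}} - 360 e^{3 y} + 108}{108 y^{2} e^{3 y} + 48 e^{3 y}}, which equals f(y).
F(3) = - \frac{e^{\frac{243}{2}}}{2} - 5 \operatorname{atan}{\left(\frac{9}{2} \right)} - \frac{3}{4 e^{9}}; F(-2) = - \frac{3 e^{6}}{4} - \frac{1}{2 e^{\frac{133}{3}}} + 5 \operatorname{atan}{\left(3 \right)}.
Integral = F(3) - F(-2) = - \frac{e^{\frac{243}{2}}}{2} - 5 \operatorname{atan}{\left(\frac{9}{2} \right)} - 5 \operatorname{atan}{\left(3 \right)} - \frac{3}{4 e^{9}} + \frac{1}{2 e^{\frac{133}{3}}} + \frac{3 e^{6}}{4}.

Antiderivative: F(y) = \frac{\left(- 2 e^{3 y} e^{5 y^{3} - \frac{4 y^{2}}{3} - \frac{y}{2}} - 20 e^{3 y} \operatorname{atan}{\left(\frac{3 y}{2} \right)} - 3\right) e^{- 3 y}}{4}; value = - \frac{e^{\frac{243}{2}}}{2} - 5 \operatorname{atan}{\left(\frac{9}{2} \right)} - 5 \operatorname{atan}{\left(3 \right)} - \frac{3}{4 e^{9}} + \frac{1}{2 e^{\frac{133}{3}}} + \frac{3 e^{6}}{4}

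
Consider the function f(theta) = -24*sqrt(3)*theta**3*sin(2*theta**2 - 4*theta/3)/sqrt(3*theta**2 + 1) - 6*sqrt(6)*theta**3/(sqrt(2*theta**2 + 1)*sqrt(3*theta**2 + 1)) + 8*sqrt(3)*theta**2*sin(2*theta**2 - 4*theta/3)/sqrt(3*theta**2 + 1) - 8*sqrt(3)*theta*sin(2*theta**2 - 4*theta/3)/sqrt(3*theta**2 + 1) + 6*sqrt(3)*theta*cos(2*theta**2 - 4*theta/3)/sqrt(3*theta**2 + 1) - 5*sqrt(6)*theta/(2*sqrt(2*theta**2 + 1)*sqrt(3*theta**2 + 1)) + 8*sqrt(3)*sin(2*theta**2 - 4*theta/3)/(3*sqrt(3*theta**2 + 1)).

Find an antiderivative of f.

Recognize the product-rule pattern: f = u'v + uv' with u = -3*sqrt(4*theta**2 + 4/3)/4, v = 2*sqrt(theta**2 + 1/2) - 4*cos(2*theta**2 - 4*theta/3), so integration by parts undoes it.
Check: d/dtheta[sqrt(3)*sqrt(3*theta**2 + 1)*(-sqrt(2)*sqrt(2*theta**2 + 1) + 4*cos(2*theta**2 - 4*theta/3))/2] = (-144*sqrt(3)*theta**3*sqrt(2*theta**2 + 1)*sin(2*theta**2 - 4*theta/3) - 36*sqrt(6)*theta**3 + 48*sqrt(3)*theta**2*sqrt(2*theta**2 + 1)*sin(2*theta**2 - 4*theta/3) - 48*sqrt(3)*theta*sqrt(2*theta**2 + 1)*sin(2*theta**2 - 4*theta/3) + 36*sqrt(3)*theta*sqrt(2*theta**2 + 1)*cos(2*theta**2 - 4*theta/3) - 15*sqrt(6)*theta + 16*sqrt(3)*sqrt(2*theta**2 + 1)*sin(2*theta**2 - 4*theta/3))/(6*sqrt(2*theta**2 + 1)*sqrt(3*theta**2 + 1)), which equals f(theta).

An antiderivative is F(theta) = sqrt(3)*sqrt(3*theta**2 + 1)*(-sqrt(2)*sqrt(2*theta**2 + 1) + 4*cos(2*theta**2 - 4*theta/3))/2.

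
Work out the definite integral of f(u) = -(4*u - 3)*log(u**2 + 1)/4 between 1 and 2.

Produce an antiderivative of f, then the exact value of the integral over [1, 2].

Antiderivative: F(u) = -(2*u**2*log(u**2 + 1) - 2*u**2 - 3*u*log(u**2 + 1) + 6*u + 2*log(u**2 + 1) - 6*atan(u))/4; value = -log(5) - 3*pi/8 + log(2)/4 + 3*atan(2)/2

A first test for any F(u): its u-derivative must equal f(u) identically.
F(u) = -(2*u**2*log(u**2 + 1) - 2*u**2 - 3*u*log(u**2 + 1) + 6*u + 2*log(u**2 + 1) - 6*atan(u))/4 is an antiderivative of f.
Check: d/du[-(2*u**2*log(u**2 + 1) - 2*u**2 - 3*u*log(u**2 + 1) + 6*u + 2*log(u**2 + 1) - 6*atan(u))/4] = -u*log(u**2 + 1) + 3*log(u**2 + 1)/4, which equals f(u).
F(2) = -log(5) - 1 + 3*atan(2)/2; F(1) = -1 - log(2)/4 + 3*pi/8.
Integral = F(2) - F(1) = -log(5) - 3*pi/8 + log(2)/4 + 3*atan(2)/2.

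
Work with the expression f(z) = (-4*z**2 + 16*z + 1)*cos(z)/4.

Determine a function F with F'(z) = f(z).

An antiderivative is F(z) = -(4*z**2*sin(z) - 16*z*sin(z) + 8*z*cos(z) - 9*sin(z) - 16*cos(z))/4.

Any candidate F(z) must reproduce f(z) exactly when differentiated.
Check: d/dz[-(4*z**2*sin(z) - 16*z*sin(z) + 8*z*cos(z) - 9*sin(z) - 16*cos(z))/4] = -z**2*cos(z) + 4*z*cos(z) + cos(z)/4, which equals f(z).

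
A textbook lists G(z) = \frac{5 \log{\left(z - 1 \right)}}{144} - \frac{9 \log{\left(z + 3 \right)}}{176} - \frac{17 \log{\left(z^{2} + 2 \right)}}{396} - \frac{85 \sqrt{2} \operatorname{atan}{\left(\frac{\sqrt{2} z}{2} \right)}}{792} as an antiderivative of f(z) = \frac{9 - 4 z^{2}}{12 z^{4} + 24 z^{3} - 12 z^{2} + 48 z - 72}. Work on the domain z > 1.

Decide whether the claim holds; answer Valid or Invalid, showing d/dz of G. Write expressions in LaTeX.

d/dz[G] = \frac{- 27 z^{3} - 61 z^{2} - 54 z + 252}{264 z^{4} + 528 z^{3} - 264 z^{2} + 1056 z - 1584}
d/dz[G] - f(z) = - \frac{9}{88 z + 264} != 0.

Invalid: d/dz[G] - f = - \frac{9}{88 z + 264}, which is not 0.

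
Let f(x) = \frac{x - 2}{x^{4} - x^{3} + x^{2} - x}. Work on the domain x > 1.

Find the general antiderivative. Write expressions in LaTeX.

The denominator factors as x \left(x - 1\right) \left(x^{2} + 1\right); partial fractions split f into directly integrable pieces: - \frac{3 x - 1}{2 \left(x^{2} + 1\right)} - \frac{1}{2 \left(x - 1\right)} + \frac{2}{x}.
Check: d/dx[\frac{8 \log{\left(x \right)} - 2 \log{\left(x - 1 \right)} - 3 \log{\left(x^{2} + 1 \right)} + 2 \operatorname{atan}{\left(x \right)}}{4}] = \frac{x - 2}{x^{4} - x^{3} + x^{2} - x} = f(x).

F(x) = \frac{8 \log{\left(x \right)} - 2 \log{\left(x - 1 \right)} - 3 \log{\left(x^{2} + 1 \right)} + 2 \operatorname{atan}{\left(x \right)}}{4} + C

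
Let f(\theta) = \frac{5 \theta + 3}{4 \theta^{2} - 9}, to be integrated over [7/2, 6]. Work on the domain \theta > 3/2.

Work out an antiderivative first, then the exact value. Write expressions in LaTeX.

Antiderivative: F(\theta) = \frac{7 \log{\left(\theta - \frac{3}{2} \right)} + 3 \log{\left(\theta + \frac{3}{2} \right)}}{8}; value = - \frac{7 \log{\left(2 \right)}}{8} - \frac{3 \log{\left(5 \right)}}{8} + \frac{3 \log{\left(\frac{15}{2} \right)}}{8} + \frac{7 \log{\left(\frac{9}{2} \right)}}{8}

Factor the denominator (\left(2 \theta - 3\right) \left(2 \theta + 3\right)) and decompose: f = \frac{3}{4 \left(2 \theta + 3\right)} + \frac{7}{4 \left(2 \theta - 3\right)}; each piece integrates to a log, atan, or power term.
F(\theta) = \frac{7 \log{\left(\theta - \frac{3}{2} \right)} + 3 \log{\left(\theta + \frac{3}{2} \right)}}{8} is an antiderivative of f.
Check: d/d\theta[\frac{7 \log{\left(\theta - \frac{3}{2} \right)} + 3 \log{\left(\theta + \frac{3}{2} \right)}}{8}] = \frac{5 \theta + 3}{4 \theta^{2} - 9} = f(\theta).
F(6) = \frac{3 \log{\left(\frac{15}{2} \right)}}{8} + \frac{7 \log{\left(\frac{9}{2} \right)}}{8}; F(7/2) = \frac{3 \log{\left(5 \right)}}{8} + \frac{7 \log{\left(2 \right)}}{8}.
Integral = F(6) - F(7/2) = - \frac{7 \log{\left(2 \right)}}{8} - \frac{3 \log{\left(5 \right)}}{8} + \frac{3 \log{\left(\frac{15}{2} \right)}}{8} + \frac{7 \log{\left(\frac{9}{2} \right)}}{8}.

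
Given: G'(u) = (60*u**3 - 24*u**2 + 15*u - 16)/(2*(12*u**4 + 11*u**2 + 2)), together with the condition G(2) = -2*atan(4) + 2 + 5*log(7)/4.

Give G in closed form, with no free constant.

G(u) = 5*log(3*u**2/2 + 1)/4 - 2*atan(2*u) + 2

The proposed G(u) is checked by its d/du: the result must match the given G'(u).
A general antiderivative is 5*log(3*u**2/2 + 1)/4 - 2*atan(2*u) + C.
The condition gives C = -2*atan(4) + 2 + 5*log(7)/4 - (-2*atan(4) + 5*log(7)/4) = 2.
So G(u) = 5*log(3*u**2/2 + 1)/4 - 2*atan(2*u) + 2.
Check: d/du[5*log(3*u**2/2 + 1)/4 - 2*atan(2*u) + 2] = (60*u**3 - 24*u**2 + 15*u - 16)/(24*u**4 + 22*u**2 + 4), which equals G'(u).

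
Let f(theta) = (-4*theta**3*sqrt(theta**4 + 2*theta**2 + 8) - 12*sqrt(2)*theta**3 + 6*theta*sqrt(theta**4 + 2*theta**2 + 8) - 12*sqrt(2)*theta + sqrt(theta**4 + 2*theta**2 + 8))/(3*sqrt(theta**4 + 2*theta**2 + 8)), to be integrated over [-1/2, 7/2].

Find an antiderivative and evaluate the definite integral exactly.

Since d/dtheta undoes antidifferentiation here, F'(theta) = f(theta) is required of F(theta).
F(theta) = -(theta**4 - 3*theta**2 - theta + 6*sqrt(2)*sqrt(theta**4 + 2*theta**2 + 8) - 3)/3 is an antiderivative of f.
Check: d/dtheta[-(theta**4 - 3*theta**2 - theta + 6*sqrt(2)*sqrt(theta**4 + 2*theta**2 + 8) - 3)/3] = (-4*theta**3*sqrt(theta**4 + 2*theta**2 + 8) - 12*sqrt(2)*theta**3 + 6*theta*sqrt(theta**4 + 2*theta**2 + 8) - 12*sqrt(2)*theta + sqrt(theta**4 + 2*theta**2 + 8))/(3*sqrt(theta**4 + 2*theta**2 + 8)) = f(theta).
F(7/2) = -sqrt(5842)/2 - 1709/48; F(-1/2) = 17/16 - sqrt(274)/2.
Integral = F(7/2) - F(-1/2) = -sqrt(5842)/2 - 110/3 + sqrt(274)/2.

Antiderivative: F(theta) = -(theta**4 - 3*theta**2 - theta + 6*sqrt(2)*sqrt(theta**4 + 2*theta**2 + 8) - 3)/3; value = -sqrt(5842)/2 - 110/3 + sqrt(274)/2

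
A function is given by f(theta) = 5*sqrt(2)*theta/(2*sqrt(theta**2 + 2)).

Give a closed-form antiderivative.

The substitution u = theta**2/2 + 1 works: f is exactly (dF/du)*(du/dtheta) for that inner function.
Check: d/dtheta[5*sqrt(2)*sqrt(theta**2 + 2)/2] = 5*sqrt(2)*theta/(2*sqrt(theta**2 + 2)) = f(theta).

An antiderivative is F(theta) = 5*sqrt(2)*sqrt(theta**2 + 2)/2.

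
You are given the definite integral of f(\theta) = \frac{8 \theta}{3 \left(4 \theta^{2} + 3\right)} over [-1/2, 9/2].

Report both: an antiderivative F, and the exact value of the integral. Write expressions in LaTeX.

f matches the chain-rule pattern g'(h)*h' with inner function h(\theta) = 4 \theta^{2} + 3; substituting u = h(\theta) collapses the integral.
F(\theta) = \frac{\log{\left(4 \theta^{2} + 3 \right)}}{3} is an antiderivative of f.
Check: d/d\theta[\frac{\log{\left(4 \theta^{2} + 3 \right)}}{3}] = \frac{8 \theta}{12 \theta^{2} + 9}, which equals f(\theta).
F(9/2) = \frac{\log{\left(84 \right)}}{3}; F(-1/2) = \frac{\log{\left(4 \right)}}{3}.
Integral = F(9/2) - F(-1/2) = - \frac{\log{\left(4 \right)}}{3} + \frac{\log{\left(84 \right)}}{3}.

Antiderivative: F(\theta) = \frac{\log{\left(4 \theta^{2} + 3 \right)}}{3}; value = - \frac{\log{\left(4 \right)}}{3} + \frac{\log{\left(84 \right)}}{3}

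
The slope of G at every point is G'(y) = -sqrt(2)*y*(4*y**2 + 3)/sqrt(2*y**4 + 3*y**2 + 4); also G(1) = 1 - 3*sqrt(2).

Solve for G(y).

G(y) = -sqrt(2)*sqrt(2*y**4 + 3*y**2 + 4) + 1

The substitution u = y**4 + 3*y**2/2 + 2 works: G'(y) is exactly (dG/du)*(du/dy) for that inner function.
A general antiderivative is -2*sqrt(y**4 + 3*y**2/2 + 2) + C.
The condition gives C = 1 - 3*sqrt(2) - (-3*sqrt(2)) = 1.
So G(y) = -sqrt(2)*sqrt(2*y**4 + 3*y**2 + 4) + 1.
Check: d/dy[-sqrt(2)*sqrt(2*y**4 + 3*y**2 + 4) + 1] = (-4*sqrt(2)*y**3 - 3*sqrt(2)*y)/sqrt(2*y**4 + 3*y**2 + 4), which equals G'(y).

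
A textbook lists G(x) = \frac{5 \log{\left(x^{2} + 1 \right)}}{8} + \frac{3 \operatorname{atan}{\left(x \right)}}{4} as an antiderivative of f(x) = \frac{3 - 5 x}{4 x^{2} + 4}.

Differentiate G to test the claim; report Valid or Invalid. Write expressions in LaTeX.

Invalid: d/dx[G] - f = \frac{5 x}{2 x^{2} + 2}, which is not 0.

d/dx[G] = \frac{5 x + 3}{4 x^{2} + 4}
d/dx[G] - f(x) = \frac{5 x}{2 x^{2} + 2} != 0.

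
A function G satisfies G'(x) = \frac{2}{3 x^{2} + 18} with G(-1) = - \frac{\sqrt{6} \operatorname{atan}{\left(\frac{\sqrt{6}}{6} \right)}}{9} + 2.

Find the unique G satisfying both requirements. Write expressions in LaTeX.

Any candidate G(x) must reproduce the stated G'(x) exactly.
A general antiderivative is \frac{\sqrt{6} \operatorname{atan}{\left(\frac{\sqrt{6} x}{6} \right)}}{9} + C.
The condition gives C = - \frac{\sqrt{6} \operatorname{atan}{\left(\frac{\sqrt{6}}{6} \right)}}{9} + 2 - (- \frac{\sqrt{6} \operatorname{atan}{\left(\frac{\sqrt{6}}{6} \right)}}{9}) = 2.
So G(x) = \frac{\sqrt{6} \operatorname{atan}{\left(\frac{\sqrt{6} x}{6} \right)}}{9} + 2.
Check: d/dx[\frac{\sqrt{6} \operatorname{atan}{\left(\frac{\sqrt{6} x}{6} \right)}}{9} + 2] = \frac{2}{3 x^{2} + 18} = G'(x).

G(x) = \frac{\sqrt{6} \operatorname{atan}{\left(\frac{\sqrt{6} x}{6} \right)}}{9} + 2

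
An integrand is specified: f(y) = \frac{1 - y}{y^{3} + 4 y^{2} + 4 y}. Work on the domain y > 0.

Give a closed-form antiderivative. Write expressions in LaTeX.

An antiderivative is F(y) = \frac{\log{\left(y \right)}}{4} - \frac{\log{\left(y + 2 \right)}}{4} + \frac{3}{2 y + 4}.

Factor the denominator (y \left(y + 2\right)^{2}) and decompose: f = - \frac{1}{4 \left(y + 2\right)} - \frac{3}{2 \left(y + 2\right)^{2}} + \frac{1}{4 y}; each piece integrates to a log, atan, or power term.
Check: d/dy[\frac{\log{\left(y \right)}}{4} - \frac{\log{\left(y + 2 \right)}}{4} + \frac{3}{2 y + 4}] = \frac{1 - y}{y^{3} + 4 y^{2} + 4 y} = f(y).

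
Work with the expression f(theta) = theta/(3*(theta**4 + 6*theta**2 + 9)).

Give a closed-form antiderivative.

f matches the chain-rule pattern g'(h)*h' with inner function h(theta) = 2*theta**2 + 6; substituting u = h(theta) collapses the integral.
Check: d/dtheta[-1/(6*(theta**2 + 3))] = theta/(3*theta**4 + 18*theta**2 + 27), which equals f(theta).

An antiderivative is F(theta) = -1/(6*(theta**2 + 3)).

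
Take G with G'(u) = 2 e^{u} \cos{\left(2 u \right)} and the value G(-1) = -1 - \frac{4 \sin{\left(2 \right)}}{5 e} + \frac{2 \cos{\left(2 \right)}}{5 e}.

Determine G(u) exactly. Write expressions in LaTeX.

Whatever form G(u) takes, its d/du must return the stated G'(u).
A general antiderivative is \frac{4 e^{u} \sin{\left(2 u \right)}}{5} + \frac{2 e^{u} \cos{\left(2 u \right)}}{5} + C.
The condition gives C = -1 - \frac{4 \sin{\left(2 \right)}}{5 e} + \frac{2 \cos{\left(2 \right)}}{5 e} - (- \frac{4 \sin{\left(2 \right)}}{5 e} + \frac{2 \cos{\left(2 \right)}}{5 e}) = -1.
So G(u) = \frac{4 e^{u} \sin{\left(2 u \right)}}{5} + \frac{2 e^{u} \cos{\left(2 u \right)}}{5} - 1.
Check: d/du[\frac{4 e^{u} \sin{\left(2 u \right)}}{5} + \frac{2 e^{u} \cos{\left(2 u \right)}}{5} - 1] = 2 e^{u} \cos{\left(2 u \right)} = G'(u).

G(u) = \frac{4 e^{u} \sin{\left(2 u \right)}}{5} + \frac{2 e^{u} \cos{\left(2 u \right)}}{5} - 1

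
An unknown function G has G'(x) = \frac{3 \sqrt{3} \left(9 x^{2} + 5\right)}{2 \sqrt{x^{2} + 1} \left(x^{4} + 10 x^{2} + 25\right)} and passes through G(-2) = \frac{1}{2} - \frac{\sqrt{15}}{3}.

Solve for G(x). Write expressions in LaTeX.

G(x) = \frac{3 x \sqrt{3 x^{2} + 3}}{2 x^{2} + 10} + \frac{1}{2}

Any candidate G(x) must reproduce the stated G'(x) exactly.
A general antiderivative is \frac{3 x \sqrt{3 x^{2} + 3}}{4 \left(\frac{x^{2}}{2} + \frac{5}{2}\right)} + C.
The condition gives C = \frac{1}{2} - \frac{\sqrt{15}}{3} - (- \frac{\sqrt{15}}{3}) = \frac{1}{2}.
So G(x) = \frac{3 x \sqrt{3 x^{2} + 3}}{2 x^{2} + 10} + \frac{1}{2}.
Check: d/dx[\frac{3 x \sqrt{3 x^{2} + 3}}{2 x^{2} + 10} + \frac{1}{2}] = \frac{27 \sqrt{3} x^{2} + 15 \sqrt{3}}{2 x^{4} \sqrt{x^{2} + 1} + 20 x^{2} \sqrt{x^{2} + 1} + 50 \sqrt{x^{2} + 1}}, which equals G'(x).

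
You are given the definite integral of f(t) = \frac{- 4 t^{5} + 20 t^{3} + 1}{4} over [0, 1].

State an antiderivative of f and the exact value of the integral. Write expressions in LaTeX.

A first test for any F(t): its t-derivative must equal f(t) identically.
F(t) = \frac{t \left(- 2 t^{5} + 15 t^{3} + 3\right)}{12} is an antiderivative of f.
Check: d/dt[\frac{t \left(- 2 t^{5} + 15 t^{3} + 3\right)}{12}] = - t^{5} + 5 t^{3} + \frac{1}{4}, which equals f(t).
F(1) = \frac{4}{3}; F(0) = 0.
Integral = F(1) - F(0) = \frac{4}{3}.

Antiderivative: F(t) = \frac{t \left(- 2 t^{5} + 15 t^{3} + 3\right)}{12}; value = \frac{4}{3}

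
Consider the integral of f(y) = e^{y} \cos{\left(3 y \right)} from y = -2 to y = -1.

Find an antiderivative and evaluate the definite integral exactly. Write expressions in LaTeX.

For F(y) to be correct the identity F'(y) - f(y) = 0 must hold.
F(y) = \frac{3 e^{y} \sin{\left(3 y \right)}}{10} + \frac{e^{y} \cos{\left(3 y \right)}}{10} is an antiderivative of f.
Check: d/dy[\frac{3 e^{y} \sin{\left(3 y \right)}}{10} + \frac{e^{y} \cos{\left(3 y \right)}}{10}] = e^{y} \cos{\left(3 y \right)} = f(y).
F(-1) = \frac{\cos{\left(3 \right)}}{10 e} - \frac{3 \sin{\left(3 \right)}}{10 e}; F(-2) = - \frac{3 \sin{\left(6 \right)}}{10 e^{2}} + \frac{\cos{\left(6 \right)}}{10 e^{2}}.
Integral = F(-1) - F(-2) = \frac{\cos{\left(3 \right)}}{10 e} - \frac{3 \sin{\left(3 \right)}}{10 e} - \frac{\cos{\left(6 \right)}}{10 e^{2}} + \frac{3 \sin{\left(6 \right)}}{10 e^{2}}.

Antiderivative: F(y) = \frac{3 e^{y} \sin{\left(3 y \right)}}{10} + \frac{e^{y} \cos{\left(3 y \right)}}{10}; value = \frac{\cos{\left(3 \right)}}{10 e} - \frac{3 \sin{\left(3 \right)}}{10 e} - \frac{\cos{\left(6 \right)}}{10 e^{2}} + \frac{3 \sin{\left(6 \right)}}{10 e^{2}}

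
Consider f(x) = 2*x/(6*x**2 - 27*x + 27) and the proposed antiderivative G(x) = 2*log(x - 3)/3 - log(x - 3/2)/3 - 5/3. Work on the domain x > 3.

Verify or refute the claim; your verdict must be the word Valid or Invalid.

Valid. The derivative of G reproduces f.

d/dx[G] = 2*x/(6*x**2 - 27*x + 27)
This equals f(x) exactly, so the claim holds.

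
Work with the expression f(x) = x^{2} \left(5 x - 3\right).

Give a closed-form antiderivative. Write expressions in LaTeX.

Check any antiderivative F(x) by computing F'(x) and comparing it with f(x).
Check: d/dx[\frac{5 x^{4}}{4} - x^{3}] = 5 x^{3} - 3 x^{2}, which equals f(x).

An antiderivative is F(x) = \frac{5 x^{4}}{4} - x^{3}.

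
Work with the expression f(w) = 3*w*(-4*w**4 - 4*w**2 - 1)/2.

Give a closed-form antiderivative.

An antiderivative is F(w) = -(2*w**2 + 1)**3/8.

f matches the chain-rule pattern g'(h)*h' with inner function h(w) = w**2 + 1/2; substituting u = h(w) collapses the integral.
Check: d/dw[-(2*w**2 + 1)**3/8] = -6*w**5 - 6*w**3 - 3*w/2, which equals f(w).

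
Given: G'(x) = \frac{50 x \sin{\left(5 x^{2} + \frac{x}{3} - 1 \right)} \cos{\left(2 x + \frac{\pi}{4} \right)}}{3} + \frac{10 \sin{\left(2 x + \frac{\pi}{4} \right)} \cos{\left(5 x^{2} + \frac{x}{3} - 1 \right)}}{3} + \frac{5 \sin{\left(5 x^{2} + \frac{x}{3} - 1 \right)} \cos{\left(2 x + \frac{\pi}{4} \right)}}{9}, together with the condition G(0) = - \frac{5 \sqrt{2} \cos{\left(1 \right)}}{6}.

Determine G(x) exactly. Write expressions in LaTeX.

Recognize the product-rule pattern: G'(x) = u'v + uv' with u = - \frac{5 \cos{\left(2 x + \frac{\pi}{4} \right)}}{3}, v = \cos{\left(5 x^{2} + \frac{x}{3} - 1 \right)}, so integration by parts undoes it.
A general antiderivative is - \frac{5 \cos{\left(2 x + \frac{\pi}{4} \right)} \cos{\left(5 x^{2} + \frac{x}{3} - 1 \right)}}{3} + C.
The condition gives C = - \frac{5 \sqrt{2} \cos{\left(1 \right)}}{6} - (- \frac{5 \sqrt{2} \cos{\left(1 \right)}}{6}) = 0.
So G(x) = - \frac{5 \cos{\left(2 x + \frac{\pi}{4} \right)} \cos{\left(5 x^{2} + \frac{x}{3} - 1 \right)}}{3}.
Check: d/dx[- \frac{5 \cos{\left(2 x + \frac{\pi}{4} \right)} \cos{\left(5 x^{2} + \frac{x}{3} - 1 \right)}}{3}] = \frac{50 x \sin{\left(5 x^{2} + \frac{x}{3} - 1 \right)} \cos{\left(2 x + \frac{\pi}{4} \right)}}{3} + \frac{10 \sin{\left(2 x + \frac{\pi}{4} \right)} \cos{\left(5 x^{2} + \frac{x}{3} - 1 \right)}}{3} + \frac{5 \sin{\left(5 x^{2} + \frac{x}{3} - 1 \right)} \cos{\left(2 x + \frac{\pi}{4} \right)}}{9} = G'(x).

G(x) = - \frac{5 \cos{\left(2 x + \frac{\pi}{4} \right)} \cos{\left(5 x^{2} + \frac{x}{3} - 1 \right)}}{3}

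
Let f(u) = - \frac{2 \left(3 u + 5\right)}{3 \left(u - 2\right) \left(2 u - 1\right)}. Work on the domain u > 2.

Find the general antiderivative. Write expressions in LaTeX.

The denominator factors as 3 \left(u - 2\right) \left(2 u - 1\right); partial fractions split f into directly integrable pieces: \frac{26}{9 \left(2 u - 1\right)} - \frac{22}{9 \left(u - 2\right)}.
Check: d/du[\frac{- 22 \log{\left(u - 2 \right)} + 13 \log{\left(u - \frac{1}{2} \right)}}{9}] = \frac{- 6 u - 10}{6 u^{2} - 15 u + 6}, which equals f(u).

F(u) = \frac{- 22 \log{\left(u - 2 \right)} + 13 \log{\left(u - \frac{1}{2} \right)}}{9} + C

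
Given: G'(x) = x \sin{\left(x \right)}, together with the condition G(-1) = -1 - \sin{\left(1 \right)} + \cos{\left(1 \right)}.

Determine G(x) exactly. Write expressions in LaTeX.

G(x) = - x \cos{\left(x \right)} + \sin{\left(x \right)} - 1

Check a candidate G(x) by differentiating: d/dx[G] must match the given G'(x).
A general antiderivative is - x \cos{\left(x \right)} + \sin{\left(x \right)} + C.
The condition gives C = -1 - \sin{\left(1 \right)} + \cos{\left(1 \right)} - (- \sin{\left(1 \right)} + \cos{\left(1 \right)}) = -1.
So G(x) = - x \cos{\left(x \right)} + \sin{\left(x \right)} - 1.
Check: d/dx[- x \cos{\left(x \right)} + \sin{\left(x \right)} - 1] = x \sin{\left(x \right)} = G'(x).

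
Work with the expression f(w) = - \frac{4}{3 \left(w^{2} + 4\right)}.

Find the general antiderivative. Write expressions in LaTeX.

Check any antiderivative F(w) by computing F'(w) and comparing it with f(w).
Check: d/dw[- \frac{2 \operatorname{atan}{\left(\frac{w}{2} \right)}}{3}] = - \frac{4}{3 w^{2} + 12}, which equals f(w).

F(w) = - \frac{2 \operatorname{atan}{\left(\frac{w}{2} \right)}}{3} + C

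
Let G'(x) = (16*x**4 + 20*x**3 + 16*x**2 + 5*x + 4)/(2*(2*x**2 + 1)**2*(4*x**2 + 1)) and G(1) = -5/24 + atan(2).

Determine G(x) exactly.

G(x) = (8*(2*x**2 + 1)*atan(2*x) - 5)/(8*(2*x**2 + 1))

Any candidate G(x) must reproduce the stated G'(x) exactly.
A general antiderivative is atan(2*x) - 5/(4*(4*x**2 + 2)) + C.
The condition gives C = -5/24 + atan(2) - (-5/24 + atan(2)) = 0.
So G(x) = (8*(2*x**2 + 1)*atan(2*x) - 5)/(8*(2*x**2 + 1)).
Check: d/dx[(8*(2*x**2 + 1)*atan(2*x) - 5)/(8*(2*x**2 + 1))] = (16*x**4 + 20*x**3 + 16*x**2 + 5*x + 4)/(32*x**6 + 40*x**4 + 16*x**2 + 2), which equals G'(x).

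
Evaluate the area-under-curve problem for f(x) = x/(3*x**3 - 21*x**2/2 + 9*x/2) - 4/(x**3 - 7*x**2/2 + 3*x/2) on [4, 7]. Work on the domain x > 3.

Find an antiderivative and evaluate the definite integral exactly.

Antiderivative: F(x) = -8*log(x)/3 - 2*log(x - 3)/5 + 46*log(x - 1/2)/15; value = -8*log(7)/3 - 46*log(7/2)/15 + 34*log(4)/15 + 46*log(13/2)/15

Factor the denominator (3*x*(x - 3)*(2*x - 1)) and decompose: f = 92/(15*(2*x - 1)) - 2/(5*(x - 3)) - 8/(3*x); each piece integrates to a log, atan, or power term.
F(x) = -8*log(x)/3 - 2*log(x - 3)/5 + 46*log(x - 1/2)/15 is an antiderivative of f.
Check: d/dx[-8*log(x)/3 - 2*log(x - 3)/5 + 46*log(x - 1/2)/15] = (2*x - 24)/(6*x**3 - 21*x**2 + 9*x), which equals f(x).
F(7) = -8*log(7)/3 - 2*log(4)/5 + 46*log(13/2)/15; F(4) = -8*log(4)/3 + 46*log(7/2)/15.
Integral = F(7) - F(4) = -8*log(7)/3 - 46*log(7/2)/15 + 34*log(4)/15 + 46*log(13/2)/15.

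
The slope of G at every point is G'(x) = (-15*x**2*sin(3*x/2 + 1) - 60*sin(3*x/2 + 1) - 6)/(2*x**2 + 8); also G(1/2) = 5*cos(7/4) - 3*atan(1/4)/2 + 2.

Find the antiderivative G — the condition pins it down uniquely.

For G(x) to be correct, d/dx[G] must agree with the stated G'(x) identically.
A general antiderivative is 5*cos(3*x/2 + 1) - 3*atan(x/2)/2 + C.
The condition gives C = 5*cos(7/4) - 3*atan(1/4)/2 + 2 - (5*cos(7/4) - 3*atan(1/4)/2) = 2.
So G(x) = 5*cos(3*x/2 + 1) - 3*atan(x/2)/2 + 2.
Check: d/dx[5*cos(3*x/2 + 1) - 3*atan(x/2)/2 + 2] = (-15*x**2*sin(3*x/2 + 1) - 60*sin(3*x/2 + 1) - 6)/(2*x**2 + 8) = G'(x).

G(x) = 5*cos(3*x/2 + 1) - 3*atan(x/2)/2 + 2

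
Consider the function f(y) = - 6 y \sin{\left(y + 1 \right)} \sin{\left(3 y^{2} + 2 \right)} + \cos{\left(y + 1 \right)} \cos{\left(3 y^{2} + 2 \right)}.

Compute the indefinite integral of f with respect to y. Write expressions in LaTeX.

f has the shape u'v + uv' for u = \cos{\left(3 y^{2} + 2 \right)} and v = \sin{\left(y + 1 \right)} — it is the derivative of the product u*v.
Check: d/dy[\sin{\left(y + 1 \right)} \cos{\left(3 y^{2} + 2 \right)}] = - 6 y \sin{\left(y + 1 \right)} \sin{\left(3 y^{2} + 2 \right)} + \cos{\left(y + 1 \right)} \cos{\left(3 y^{2} + 2 \right)} = f(y).

F(y) = \sin{\left(y + 1 \right)} \cos{\left(3 y^{2} + 2 \right)} + C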